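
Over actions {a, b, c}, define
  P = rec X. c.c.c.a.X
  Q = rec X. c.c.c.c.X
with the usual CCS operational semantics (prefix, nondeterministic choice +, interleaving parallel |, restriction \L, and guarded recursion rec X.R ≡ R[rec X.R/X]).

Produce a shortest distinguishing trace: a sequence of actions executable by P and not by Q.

ccca

LTS(P): 4 reachable states
  u0 = rec X. c.c.c.a.X | —c→ u1
  u1 = c.c.a.(rec X. c.c.c.a.X) | —c→ u2
  u2 = c.a.(rec X. c.c.c.a.X) | —c→ u3
  u3 = a.(rec X. c.c.c.a.X) | —a→ u0
LTS(Q): 4 reachable states
  v0 = rec X. c.c.c.c.X | —c→ v1
  v1 = c.c.c.(rec X. c.c.c.c.X) | —c→ v2
  v2 = c.c.(rec X. c.c.c.c.X) | —c→ v3
  v3 = c.(rec X. c.c.c.c.X) | —c→ v0
Executing ccca from P (initial set {u0}):
  after c @ step 1: {u1}
  after c @ step 2: {u2}
  after c @ step 3: {u3}
  after a @ step 4: {u0}
  ✓ P
Executing ccca from Q (initial set {v0}):
  after c @ step 1: {v1}
  after c @ step 2: {v2}
  after c @ step 3: {v3}
  after a @ step 4: no successor for Q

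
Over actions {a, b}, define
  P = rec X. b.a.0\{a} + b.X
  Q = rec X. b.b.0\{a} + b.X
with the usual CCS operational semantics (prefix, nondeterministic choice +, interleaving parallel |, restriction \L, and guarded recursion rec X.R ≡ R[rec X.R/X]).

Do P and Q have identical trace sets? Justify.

P's transition system — 3 states:
  u0 = rec X. b.a.0\{a} + b.X | —b→ u0, —b→ u1
  u1 = a.0\{a} | —a→ u2
  u2 = 0\{a} | ∅
Q's transition system — 3 states:
  v0 = rec X. b.b.0\{a} + b.X | —b→ v0, —b→ v1
  v1 = b.0\{a} | —b→ v2
  v2 = 0\{a} | ∅
Executing ba from P (initial set {u0}):
  after b @ step 1: {u0, u1}
  after a @ step 2: {u2}
  ✓ P
Executing ba from Q (initial set {v0}):
  after b @ step 1: {v0, v1}
  after a @ step 2: ∅  — Q cannot continue

traces(P) ≠ traces(Q) — witness ⟨ba⟩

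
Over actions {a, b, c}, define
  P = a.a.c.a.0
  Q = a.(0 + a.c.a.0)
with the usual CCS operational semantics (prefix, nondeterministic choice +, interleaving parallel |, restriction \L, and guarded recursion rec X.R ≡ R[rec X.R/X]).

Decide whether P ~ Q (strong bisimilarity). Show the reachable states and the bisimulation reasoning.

P's transition system — 5 states:
  s0 = a.a.c.a.0 :: —a→ s1
  s1 = a.c.a.0 :: —a→ s2
  s2 = c.a.0 :: —c→ s3
  s3 = a.0 :: —a→ s4
  s4 = 0 :: ·
Q's transition system — 5 states:
  t0 = a.(0 + a.c.a.0) :: —a→ t1
  t1 = 0 + a.c.a.0 :: —a→ t2
  t2 = c.a.0 :: —c→ t3
  t3 = a.0 :: —a→ t4
  t4 = 0 :: ·
Bisimilarity quotient blocks:
  B0 = {s0, t0}
  B1 = {s1, t1}
  B2 = {s2, t2}
  B3 = {s3, t3}
  B4 = {s4, t4}
s0 ∈ B0, t0 ∈ B0 → same block

P ~ Q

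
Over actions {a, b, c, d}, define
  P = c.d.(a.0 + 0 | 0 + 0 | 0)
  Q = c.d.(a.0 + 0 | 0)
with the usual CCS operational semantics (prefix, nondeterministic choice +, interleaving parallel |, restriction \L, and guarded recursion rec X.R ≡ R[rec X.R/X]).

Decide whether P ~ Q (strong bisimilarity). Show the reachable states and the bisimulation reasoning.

LTS(P): 4 reachable states
  s0 = c.d.(a.0 + 0 | 0 + 0 | 0) | -c-> s1
  s1 = d.(a.0 + 0 | 0 + 0 | 0) | -d-> s2
  s2 = a.0 + 0 | 0 + 0 | 0 | -a-> s3
  s3 = 0 | ∅
LTS(Q): 4 reachable states
  t0 = c.d.(a.0 + 0 | 0) | -c-> t1
  t1 = d.(a.0 + 0 | 0) | -d-> t2
  t2 = a.0 + 0 | 0 | -a-> t3
  t3 = 0 | ∅
Coarsest stable partition (strong bisimilarity classes):
  B0 = {s0, t0}
  B1 = {s1, t1}
  B2 = {s2, t2}
  B3 = {s3, t3}
s0 ∈ B0, t0 ∈ B0 → same block

bisimilar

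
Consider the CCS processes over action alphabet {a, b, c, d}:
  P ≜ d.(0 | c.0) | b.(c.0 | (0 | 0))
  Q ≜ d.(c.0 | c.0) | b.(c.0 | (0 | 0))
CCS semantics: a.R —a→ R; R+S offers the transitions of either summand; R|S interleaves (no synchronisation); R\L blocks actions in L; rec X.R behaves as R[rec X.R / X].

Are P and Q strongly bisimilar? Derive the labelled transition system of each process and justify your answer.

LTS(P): 9 reachable states
  u0 = d.(0 | c.0) | b.(c.0 | (0 | 0)) | =b=> u1, =d=> u2
  u1 = d.(0 | c.0) | (c.0 | (0 | 0)) | =c=> u3, =d=> u4
  u2 = 0 | c.0 | b.(c.0 | (0 | 0)) | =b=> u4, =c=> u5
  u3 = d.(0 | c.0) | (0 | (0 | 0)) | =d=> u6
  u4 = 0 | c.0 | (c.0 | (0 | 0)) | =c=> u6, =c=> u7
  u5 = 0 | 0 | b.(c.0 | (0 | 0)) | =b=> u7
  u6 = 0 | c.0 | (0 | (0 | 0)) | =c=> u8
  u7 = 0 | 0 | (c.0 | (0 | 0)) | =c=> u8
  u8 = 0 | 0 | (0 | (0 | 0)) | ∅
LTS(Q): 15 reachable states
  v0 = d.(c.0 | c.0) | b.(c.0 | (0 | 0)) | =b=> v1, =d=> v2
  v1 = d.(c.0 | c.0) | (c.0 | (0 | 0)) | =c=> v3, =d=> v4
  v2 = c.0 | c.0 | b.(c.0 | (0 | 0)) | =b=> v4, =c=> v5, =c=> v6
  v3 = d.(c.0 | c.0) | (0 | (0 | 0)) | =d=> v7
  v4 = c.0 | c.0 | (c.0 | (0 | 0)) | =c=> v7, =c=> v8, =c=> v9
  v5 = 0 | c.0 | b.(c.0 | (0 | 0)) | =b=> v8, =c=> v10
  v6 = c.0 | 0 | b.(c.0 | (0 | 0)) | =b=> v9, =c=> v10
  v7 = c.0 | c.0 | (0 | (0 | 0)) | =c=> v11, =c=> v12
  v8 = 0 | c.0 | (c.0 | (0 | 0)) | =c=> v11, =c=> v13
  v9 = c.0 | 0 | (c.0 | (0 | 0)) | =c=> v12, =c=> v13
  v10 = 0 | 0 | b.(c.0 | (0 | 0)) | =b=> v13
  v11 = 0 | c.0 | (0 | (0 | 0)) | =c=> v14
  v12 = c.0 | 0 | (0 | (0 | 0)) | =c=> v14
  v13 = 0 | 0 | (c.0 | (0 | 0)) | =c=> v14
  v14 = 0 | 0 | (0 | (0 | 0)) | ∅
Partition-refinement fixed point:
  B0 = {u0}
  B1 = {u1}
  B2 = {u4, v7, v8, v9}
  B3 = {u6, u7, v11, v12, v13}
  B4 = {u8, v14}
  B5 = {u3}
  B6 = {u2, v5, v6}
  B7 = {u5, v10}
  B8 = {v0}
  B9 = {v2}
  B10 = {v4}
  B11 = {v1}
  B12 = {v3}
u0 ∈ B0, v0 ∈ B8 → different blocks

not bisimilar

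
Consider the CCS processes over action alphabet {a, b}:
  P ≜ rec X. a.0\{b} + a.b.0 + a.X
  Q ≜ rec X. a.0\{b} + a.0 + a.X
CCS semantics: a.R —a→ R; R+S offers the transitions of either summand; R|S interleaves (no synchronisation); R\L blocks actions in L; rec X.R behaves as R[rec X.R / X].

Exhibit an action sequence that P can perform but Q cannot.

Reachable graph of P (4 states):
  m0 = rec X. a.0\{b} + a.b.0 + a.X → =a=> m0, =a=> m1, =a=> m2
  m1 = 0\{b} → (no moves)
  m2 = b.0 → =b=> m3
  m3 = 0 → (no moves)
Reachable graph of Q (3 states):
  n0 = rec X. a.0\{b} + a.0 + a.X → =a=> n0, =a=> n1, =a=> n2
  n1 = 0 → (no moves)
  n2 = 0\{b} → (no moves)
Executing ab from P (initial set {m0}):
  after a @ step 1: {m0, m1, m2}
  after b @ step 2: {m3}
  — P admits the full trace.
Executing ab from Q (initial set {n0}):
  after a @ step 1: {n0, n1, n2}
  after b @ step 2: no successor for Q

ab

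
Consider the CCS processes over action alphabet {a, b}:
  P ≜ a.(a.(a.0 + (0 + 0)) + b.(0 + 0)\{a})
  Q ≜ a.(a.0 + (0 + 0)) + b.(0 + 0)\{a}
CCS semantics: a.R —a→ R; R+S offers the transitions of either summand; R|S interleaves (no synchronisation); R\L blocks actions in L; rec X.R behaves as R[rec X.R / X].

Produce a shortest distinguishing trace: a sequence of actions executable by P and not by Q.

ab

P's transition system — 5 states:
  u0 = a.(a.(a.0 + (0 + 0)) + b.(0 + 0)\{a}) → =a=> u1
  u1 = a.(a.0 + (0 + 0)) + b.(0 + 0)\{a} → =a=> u2, =b=> u3
  u2 = a.0 + (0 + 0) → =a=> u4
  u3 = (0 + 0)\{a} → ·
  u4 = 0 → ·
Q's transition system — 4 states:
  v0 = a.(a.0 + (0 + 0)) + b.(0 + 0)\{a} → =a=> v1, =b=> v2
  v1 = a.0 + (0 + 0) → =a=> v3
  v2 = (0 + 0)\{a} → ·
  v3 = 0 → ·
Run σ = ⟨ab⟩ on P: start {u0}
  after a @ step 1: {u1}
  after b @ step 2: {u3}
  ✓ P
Run σ = ⟨ab⟩ on Q: start {v0}
  after a @ step 1: {v1}
  after b @ step 2: ∅ (Q stuck)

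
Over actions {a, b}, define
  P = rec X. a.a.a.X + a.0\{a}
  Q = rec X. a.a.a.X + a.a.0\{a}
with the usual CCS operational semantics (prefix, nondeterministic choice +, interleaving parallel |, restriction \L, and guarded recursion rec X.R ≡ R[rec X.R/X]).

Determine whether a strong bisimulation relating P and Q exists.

P's transition system — 4 states:
  m0 = rec X. a.a.a.X + a.0\{a} ⊢ —a→ m1, —a→ m2
  m1 = 0\{a} ⊢ (no moves)
  m2 = a.a.(rec X. a.a.a.X + a.0\{a}) ⊢ —a→ m3
  m3 = a.(rec X. a.a.a.X + a.0\{a}) ⊢ —a→ m0
Q's transition system — 5 states:
  n0 = rec X. a.a.a.X + a.a.0\{a} ⊢ —a→ n1, —a→ n2
  n1 = a.0\{a} ⊢ —a→ n3
  n2 = a.a.(rec X. a.a.a.X + a.a.0\{a}) ⊢ —a→ n4
  n3 = 0\{a} ⊢ (no moves)
  n4 = a.(rec X. a.a.a.X + a.a.0\{a}) ⊢ —a→ n0
Partition-refinement fixed point:
  B0 = {m0}
  B1 = {m2}
  B2 = {m3}
  B3 = {m1, n3}
  B4 = {n0}
  B5 = {n2}
  B6 = {n4}
  B7 = {n1}
m0 ∈ B0, n0 ∈ B4 → different blocks

P ≁ Q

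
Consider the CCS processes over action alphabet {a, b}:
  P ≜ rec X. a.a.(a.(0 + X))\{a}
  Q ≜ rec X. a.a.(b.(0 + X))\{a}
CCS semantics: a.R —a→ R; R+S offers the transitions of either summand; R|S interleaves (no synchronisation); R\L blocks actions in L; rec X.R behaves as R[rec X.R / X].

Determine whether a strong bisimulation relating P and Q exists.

NO

Reachable graph of P (3 states):
  p0 = rec X. a.a.(a.(0 + X))\{a} ⊢ —a→ p1
  p1 = a.(a.(0 + (rec X. a.a.(a.(0 + X))\{a})))\{a} ⊢ —a→ p2
  p2 = (a.(0 + (rec X. a.a.(a.(0 + X))\{a})))\{a} ⊢ ·
Reachable graph of Q (4 states):
  q0 = rec X. a.a.(b.(0 + X))\{a} ⊢ —a→ q1
  q1 = a.(b.(0 + (rec X. a.a.(b.(0 + X))\{a})))\{a} ⊢ —a→ q2
  q2 = (b.(0 + (rec X. a.a.(b.(0 + X))\{a})))\{a} ⊢ —b→ q3
  q3 = (0 + (rec X. a.a.(b.(0 + X))\{a}))\{a} ⊢ ·
Coarsest stable partition (strong bisimilarity classes):
  B0 = {p0}
  B1 = {p1}
  B2 = {p2, q3}
  B3 = {q0}
  B4 = {q1}
  B5 = {q2}
p0 ∈ B0, q0 ∈ B3 → different blocks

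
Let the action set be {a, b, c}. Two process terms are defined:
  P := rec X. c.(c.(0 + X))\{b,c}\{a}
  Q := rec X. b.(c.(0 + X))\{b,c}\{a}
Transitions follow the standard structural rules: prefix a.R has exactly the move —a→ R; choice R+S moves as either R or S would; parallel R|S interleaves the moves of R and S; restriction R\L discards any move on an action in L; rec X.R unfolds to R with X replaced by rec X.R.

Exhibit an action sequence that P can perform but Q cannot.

P's transition system — 2 states:
  u0 = rec X. c.(c.(0 + X))\{b,c}\{a} → -c-> u1
  u1 = (c.(0 + (rec X. c.(c.(0 + X))\{b,c}\{a})))\{b,c}\{a} → stopped
Q's transition system — 2 states:
  v0 = rec X. b.(c.(0 + X))\{b,c}\{a} → -b-> v1
  v1 = (c.(0 + (rec X. b.(c.(0 + X))\{b,c}\{a})))\{b,c}\{a} → stopped
Trace ⟨c⟩ through P, begin at {u0}:
  after c @ step 1: {u1}
  ✓ P
Trace ⟨c⟩ through Q, begin at {v0}:
  after c @ step 1: ∅  — Q cannot continue

c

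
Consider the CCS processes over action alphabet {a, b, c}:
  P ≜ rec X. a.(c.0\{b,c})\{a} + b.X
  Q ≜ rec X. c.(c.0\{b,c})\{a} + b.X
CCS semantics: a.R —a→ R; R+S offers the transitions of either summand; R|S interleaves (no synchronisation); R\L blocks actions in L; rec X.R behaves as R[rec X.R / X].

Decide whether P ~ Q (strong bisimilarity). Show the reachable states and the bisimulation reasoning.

P's transition system — 3 states:
  s0 = rec X. a.(c.0\{b,c})\{a} + b.X → --a--▸ s1, --b--▸ s0
  s1 = (c.0\{b,c})\{a} → --c--▸ s2
  s2 = 0\{b,c}\{a} → ∅
Q's transition system — 3 states:
  t0 = rec X. c.(c.0\{b,c})\{a} + b.X → --b--▸ t0, --c--▸ t1
  t1 = (c.0\{b,c})\{a} → --c--▸ t2
  t2 = 0\{b,c}\{a} → ∅
Bisimilarity quotient blocks:
  B0 = {s0}
  B1 = {s1, t1}
  B2 = {s2, t2}
  B3 = {t0}
s0 ∈ B0, t0 ∈ B3 → different blocks

P ≁ Q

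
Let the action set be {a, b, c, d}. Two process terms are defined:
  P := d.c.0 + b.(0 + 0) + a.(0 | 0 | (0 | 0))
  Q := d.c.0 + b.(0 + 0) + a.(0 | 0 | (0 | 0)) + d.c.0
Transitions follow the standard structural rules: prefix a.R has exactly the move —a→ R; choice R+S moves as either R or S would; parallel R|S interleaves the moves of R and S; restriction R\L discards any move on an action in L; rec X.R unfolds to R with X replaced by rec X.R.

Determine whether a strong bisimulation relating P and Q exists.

Reachable graph of P (5 states):
  p0 = d.c.0 + b.(0 + 0) + a.(0 | 0 | (0 | 0)) has moves -a-> p1, -b-> p2, -d-> p3
  p1 = 0 | 0 | (0 | 0) has moves ·
  p2 = 0 + 0 has moves ·
  p3 = c.0 has moves -c-> p4
  p4 = 0 has moves ·
Reachable graph of Q (5 states):
  q0 = d.c.0 + b.(0 + 0) + a.(0 | 0 | (0 | 0)) + d.c.0 has moves -a-> q1, -b-> q2, -d-> q3
  q1 = 0 | 0 | (0 | 0) has moves ·
  q2 = 0 + 0 has moves ·
  q3 = c.0 has moves -c-> q4
  q4 = 0 has moves ·
Partition-refinement fixed point:
  B0 = {p0, q0}
  B1 = {p3, q3}
  B2 = {p1, p2, p4, q1, q2, q4}
p0 ∈ B0, q0 ∈ B0 → same block

YES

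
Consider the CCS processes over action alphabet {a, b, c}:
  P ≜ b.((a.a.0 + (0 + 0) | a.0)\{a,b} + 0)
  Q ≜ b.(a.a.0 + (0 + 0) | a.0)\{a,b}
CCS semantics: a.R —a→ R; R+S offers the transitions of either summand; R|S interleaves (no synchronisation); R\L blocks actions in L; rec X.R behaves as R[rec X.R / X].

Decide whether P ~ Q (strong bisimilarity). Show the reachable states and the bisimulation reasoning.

LTS(P): 2 reachable states
  p0 = b.((a.a.0 + (0 + 0) | a.0)\{a,b} + 0) ⊢ ··b··> p1
  p1 = (a.a.0 + (0 + 0) | a.0)\{a,b} + 0 ⊢ deadlocked
LTS(Q): 2 reachable states
  q0 = b.(a.a.0 + (0 + 0) | a.0)\{a,b} ⊢ ··b··> q1
  q1 = (a.a.0 + (0 + 0) | a.0)\{a,b} ⊢ deadlocked
Coarsest stable partition (strong bisimilarity classes):
  B0 = {p0, q0}
  B1 = {p1, q1}
p0 ∈ B0, q0 ∈ B0 → same block

P ~ Q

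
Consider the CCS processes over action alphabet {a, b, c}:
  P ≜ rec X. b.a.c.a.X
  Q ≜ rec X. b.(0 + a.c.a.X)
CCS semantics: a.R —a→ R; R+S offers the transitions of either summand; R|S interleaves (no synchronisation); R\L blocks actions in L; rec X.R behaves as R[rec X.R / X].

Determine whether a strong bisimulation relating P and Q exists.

LTS(P): 4 reachable states
  m0 = rec X. b.a.c.a.X ⊢ =b=> m1
  m1 = a.c.a.(rec X. b.a.c.a.X) ⊢ =a=> m2
  m2 = c.a.(rec X. b.a.c.a.X) ⊢ =c=> m3
  m3 = a.(rec X. b.a.c.a.X) ⊢ =a=> m0
LTS(Q): 4 reachable states
  n0 = rec X. b.(0 + a.c.a.X) ⊢ =b=> n1
  n1 = 0 + a.c.a.(rec X. b.(0 + a.c.a.X)) ⊢ =a=> n2
  n2 = c.a.(rec X. b.(0 + a.c.a.X)) ⊢ =c=> n3
  n3 = a.(rec X. b.(0 + a.c.a.X)) ⊢ =a=> n0
Bisimilarity quotient blocks:
  B0 = {m0, n0}
  B1 = {m1, n1}
  B2 = {m2, n2}
  B3 = {m3, n3}
m0 ∈ B0, n0 ∈ B0 → same block

P ~ Q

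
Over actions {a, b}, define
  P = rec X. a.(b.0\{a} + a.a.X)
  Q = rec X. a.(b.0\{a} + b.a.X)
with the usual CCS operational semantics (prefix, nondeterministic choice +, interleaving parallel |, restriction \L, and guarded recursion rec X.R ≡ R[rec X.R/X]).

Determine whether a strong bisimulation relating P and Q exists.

NO

P's transition system — 4 states:
  u0 = rec X. a.(b.0\{a} + a.a.X) → -a-> u1
  u1 = b.0\{a} + a.a.(rec X. a.(b.0\{a} + a.a.X)) → -a-> u2, -b-> u3
  u2 = a.(rec X. a.(b.0\{a} + a.a.X)) → -a-> u0
  u3 = 0\{a} → ∅
Q's transition system — 4 states:
  v0 = rec X. a.(b.0\{a} + b.a.X) → -a-> v1
  v1 = b.0\{a} + b.a.(rec X. a.(b.0\{a} + b.a.X)) → -b-> v2, -b-> v3
  v2 = 0\{a} → ∅
  v3 = a.(rec X. a.(b.0\{a} + b.a.X)) → -a-> v0
Partition-refinement fixed point:
  B0 = {u0}
  B1 = {u1}
  B2 = {u3, v2}
  B3 = {u2}
  B4 = {v0}
  B5 = {v1}
  B6 = {v3}
u0 ∈ B0, v0 ∈ B4 → different blocks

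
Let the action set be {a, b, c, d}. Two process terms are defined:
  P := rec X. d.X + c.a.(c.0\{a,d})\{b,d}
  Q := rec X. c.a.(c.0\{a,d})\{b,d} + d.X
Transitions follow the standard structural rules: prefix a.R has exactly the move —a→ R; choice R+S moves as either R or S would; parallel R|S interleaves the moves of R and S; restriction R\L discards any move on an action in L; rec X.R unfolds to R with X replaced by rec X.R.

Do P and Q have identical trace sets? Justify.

P's transition system — 4 states:
  m0 = rec X. d.X + c.a.(c.0\{a,d})\{b,d} :: --c--▸ m1, --d--▸ m0
  m1 = a.(c.0\{a,d})\{b,d} :: --a--▸ m2
  m2 = (c.0\{a,d})\{b,d} :: --c--▸ m3
  m3 = 0\{a,d}\{b,d} :: ∅
Q's transition system — 4 states:
  n0 = rec X. c.a.(c.0\{a,d})\{b,d} + d.X :: --c--▸ n1, --d--▸ n0
  n1 = a.(c.0\{a,d})\{b,d} :: --a--▸ n2
  n2 = (c.0\{a,d})\{b,d} :: --c--▸ n3
  n3 = 0\{a,d}\{b,d} :: ∅
Coarsest stable partition (strong bisimilarity classes):
  B0 = {m0, n0}
  B1 = {m1, n1}
  B2 = {m2, n2}
  B3 = {m3, n3}
m0 ∈ B0, n0 ∈ B0 → same block
Bisimilar ⇒ trace-equivalent.

YES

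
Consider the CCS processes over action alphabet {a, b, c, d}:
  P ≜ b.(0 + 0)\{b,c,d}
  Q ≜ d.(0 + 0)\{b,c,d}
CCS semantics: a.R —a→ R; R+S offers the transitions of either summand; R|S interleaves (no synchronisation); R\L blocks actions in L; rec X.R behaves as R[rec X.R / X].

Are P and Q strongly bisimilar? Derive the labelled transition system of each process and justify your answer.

LTS(P): 2 reachable states
  u0 = b.(0 + 0)\{b,c,d} has moves --b--▸ u1
  u1 = (0 + 0)\{b,c,d} has moves ·
LTS(Q): 2 reachable states
  v0 = d.(0 + 0)\{b,c,d} has moves --d--▸ v1
  v1 = (0 + 0)\{b,c,d} has moves ·
Coarsest stable partition (strong bisimilarity classes):
  B0 = {u0}
  B1 = {u1, v1}
  B2 = {v0}
u0 ∈ B0, v0 ∈ B2 → different blocks

NO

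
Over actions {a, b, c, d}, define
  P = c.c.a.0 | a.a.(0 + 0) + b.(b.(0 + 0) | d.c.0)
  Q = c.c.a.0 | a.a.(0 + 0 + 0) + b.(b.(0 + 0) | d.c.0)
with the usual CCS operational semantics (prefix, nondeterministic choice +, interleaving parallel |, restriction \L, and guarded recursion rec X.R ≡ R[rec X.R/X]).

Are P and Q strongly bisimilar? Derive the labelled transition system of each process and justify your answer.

P ~ Q

P's transition system — 18 states:
  u0 = c.c.a.0 | a.a.(0 + 0) + b.(b.(0 + 0) | d.c.0) | =a=> u1, =b=> u2, =c=> u3
  u1 = c.c.a.0 | a.(0 + 0) | =a=> u4, =c=> u5
  u2 = b.(0 + 0) | d.c.0 | =b=> u6, =d=> u7
  u3 = c.a.0 | a.a.(0 + 0) | =a=> u5, =c=> u8
  u4 = c.c.a.0 | (0 + 0) | =c=> u9
  u5 = c.a.0 | a.(0 + 0) | =a=> u9, =c=> u10
  u6 = (0 + 0) | d.c.0 | =d=> u11
  u7 = b.(0 + 0) | c.0 | =b=> u11, =c=> u12
  u8 = a.0 | a.a.(0 + 0) | =a=> u10, =a=> u13
  u9 = c.a.0 | (0 + 0) | =c=> u14
  u10 = a.0 | a.(0 + 0) | =a=> u14, =a=> u15
  u11 = (0 + 0) | c.0 | =c=> u16
  u12 = b.(0 + 0) | 0 | =b=> u16
  u13 = 0 | a.a.(0 + 0) | =a=> u15
  u14 = a.0 | (0 + 0) | =a=> u17
  u15 = 0 | a.(0 + 0) | =a=> u17
  u16 = (0 + 0) | 0 | stopped
  u17 = 0 | (0 + 0) | stopped
Q's transition system — 18 states:
  v0 = c.c.a.0 | a.a.(0 + 0 + 0) + b.(b.(0 + 0) | d.c.0) | =a=> v1, =b=> v2, =c=> v3
  v1 = c.c.a.0 | a.(0 + 0 + 0) | =a=> v4, =c=> v5
  v2 = b.(0 + 0) | d.c.0 | =b=> v6, =d=> v7
  v3 = c.a.0 | a.a.(0 + 0 + 0) | =a=> v5, =c=> v8
  v4 = c.c.a.0 | (0 + 0 + 0) | =c=> v9
  v5 = c.a.0 | a.(0 + 0 + 0) | =a=> v9, =c=> v10
  v6 = (0 + 0) | d.c.0 | =d=> v11
  v7 = b.(0 + 0) | c.0 | =b=> v11, =c=> v12
  v8 = a.0 | a.a.(0 + 0 + 0) | =a=> v10, =a=> v13
  v9 = c.a.0 | (0 + 0 + 0) | =c=> v14
  v10 = a.0 | a.(0 + 0 + 0) | =a=> v14, =a=> v15
  v11 = (0 + 0) | c.0 | =c=> v16
  v12 = b.(0 + 0) | 0 | =b=> v16
  v13 = 0 | a.a.(0 + 0 + 0) | =a=> v15
  v14 = a.0 | (0 + 0 + 0) | =a=> v17
  v15 = 0 | a.(0 + 0 + 0) | =a=> v17
  v16 = (0 + 0) | 0 | stopped
  v17 = 0 | (0 + 0 + 0) | stopped
Partition-refinement fixed point:
  B0 = {u0, v0}
  B1 = {u1, v1}
  B2 = {u4, v4}
  B3 = {u9, v9}
  B4 = {u14, u15, v14, v15}
  B5 = {u16, u17, v16, v17}
  B6 = {u5, v5}
  B7 = {u10, u13, v10, v13}
  B8 = {u3, v3}
  B9 = {u8, v8}
  B10 = {u2, v2}
  B11 = {u6, v6}
  B12 = {u11, v11}
  B13 = {u7, v7}
  B14 = {u12, v12}
u0 ∈ B0, v0 ∈ B0 → same block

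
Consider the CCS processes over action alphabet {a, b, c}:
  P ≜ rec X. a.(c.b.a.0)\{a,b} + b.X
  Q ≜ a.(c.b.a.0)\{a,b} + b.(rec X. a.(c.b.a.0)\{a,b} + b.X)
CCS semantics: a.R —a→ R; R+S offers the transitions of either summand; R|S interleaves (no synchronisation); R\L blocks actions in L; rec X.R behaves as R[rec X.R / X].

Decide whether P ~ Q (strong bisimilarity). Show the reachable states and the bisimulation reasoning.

P's transition system — 3 states:
  s0 = rec X. a.(c.b.a.0)\{a,b} + b.X → ··a··> s1, ··b··> s0
  s1 = (c.b.a.0)\{a,b} → ··c··> s2
  s2 = (b.a.0)\{a,b} → ∅
Q's transition system — 4 states:
  t0 = a.(c.b.a.0)\{a,b} + b.(rec X. a.(c.b.a.0)\{a,b} + b.X) → ··a··> t1, ··b··> t2
  t1 = (c.b.a.0)\{a,b} → ··c··> t3
  t2 = rec X. a.(c.b.a.0)\{a,b} + b.X → ··a··> t1, ··b··> t2
  t3 = (b.a.0)\{a,b} → ∅
Bisimilarity quotient blocks:
  B0 = {s0, t0, t2}
  B1 = {s1, t1}
  B2 = {s2, t3}
s0 ∈ B0, t0 ∈ B0 → same block

bisimilar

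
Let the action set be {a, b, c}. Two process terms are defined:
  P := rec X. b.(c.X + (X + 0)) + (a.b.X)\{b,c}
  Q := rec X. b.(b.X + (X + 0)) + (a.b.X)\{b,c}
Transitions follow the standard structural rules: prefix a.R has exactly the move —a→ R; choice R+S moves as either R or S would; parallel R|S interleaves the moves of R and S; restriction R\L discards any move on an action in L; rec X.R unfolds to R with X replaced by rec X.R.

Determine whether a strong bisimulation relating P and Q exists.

NO

P's transition system — 3 states:
  s0 = rec X. b.(c.X + (X + 0)) + (a.b.X)\{b,c} | ··a··> s1, ··b··> s2
  s1 = (b.(rec X. b.(c.X + (X + 0)) + (a.b.X)\{b,c}))\{b,c} | deadlocked
  s2 = c.(rec X. b.(c.X + (X + 0)) + (a.b.X)\{b,c}) + ((rec X. b.(c.X + (X + 0)) + (a.b.X)\{b,c}) + 0) | ··a··> s1, ··b··> s2, ··c··> s0
Q's transition system — 3 states:
  t0 = rec X. b.(b.X + (X + 0)) + (a.b.X)\{b,c} | ··a··> t1, ··b··> t2
  t1 = (b.(rec X. b.(b.X + (X + 0)) + (a.b.X)\{b,c}))\{b,c} | deadlocked
  t2 = b.(rec X. b.(b.X + (X + 0)) + (a.b.X)\{b,c}) + ((rec X. b.(b.X + (X + 0)) + (a.b.X)\{b,c}) + 0) | ··a··> t1, ··b··> t0, ··b··> t2
Bisimilarity quotient blocks:
  B0 = {s0}
  B1 = {s2}
  B2 = {s1, t1}
  B3 = {t0, t2}
s0 ∈ B0, t0 ∈ B3 → different blocks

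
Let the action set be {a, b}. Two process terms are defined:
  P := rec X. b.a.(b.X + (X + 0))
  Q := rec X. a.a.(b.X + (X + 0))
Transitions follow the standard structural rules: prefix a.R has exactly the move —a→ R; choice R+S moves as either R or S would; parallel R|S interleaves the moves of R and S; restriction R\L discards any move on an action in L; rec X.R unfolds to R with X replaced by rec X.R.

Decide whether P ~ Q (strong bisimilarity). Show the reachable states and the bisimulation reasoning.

not bisimilar

P's transition system — 3 states:
  u0 = rec X. b.a.(b.X + (X + 0)) | =b=> u1
  u1 = a.(b.(rec X. b.a.(b.X + (X + 0))) + ((rec X. b.a.(b.X + (X + 0))) + 0)) | =a=> u2
  u2 = b.(rec X. b.a.(b.X + (X + 0))) + ((rec X. b.a.(b.X + (X + 0))) + 0) | =b=> u0, =b=> u1
Q's transition system — 3 states:
  v0 = rec X. a.a.(b.X + (X + 0)) | =a=> v1
  v1 = a.(b.(rec X. a.a.(b.X + (X + 0))) + ((rec X. a.a.(b.X + (X + 0))) + 0)) | =a=> v2
  v2 = b.(rec X. a.a.(b.X + (X + 0))) + ((rec X. a.a.(b.X + (X + 0))) + 0) | =a=> v1, =b=> v0
Coarsest stable partition (strong bisimilarity classes):
  B0 = {u0}
  B1 = {u1}
  B2 = {u2}
  B3 = {v0}
  B4 = {v1}
  B5 = {v2}
u0 ∈ B0, v0 ∈ B3 → different blocks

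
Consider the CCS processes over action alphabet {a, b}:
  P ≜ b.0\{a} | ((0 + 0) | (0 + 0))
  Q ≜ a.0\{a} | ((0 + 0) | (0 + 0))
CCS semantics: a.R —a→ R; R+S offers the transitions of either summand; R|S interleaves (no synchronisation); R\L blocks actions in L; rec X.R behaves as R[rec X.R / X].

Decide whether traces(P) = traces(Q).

LTS(P): 2 reachable states
  p0 = b.0\{a} | ((0 + 0) | (0 + 0)) | =b=> p1
  p1 = 0\{a} | ((0 + 0) | (0 + 0)) | ·
LTS(Q): 2 reachable states
  q0 = a.0\{a} | ((0 + 0) | (0 + 0)) | =a=> q1
  q1 = 0\{a} | ((0 + 0) | (0 + 0)) | ·
Trace ⟨b⟩ through P, begin at {p0}:
  after b @ step 1: {p1}
  — P admits the full trace.
Trace ⟨b⟩ through Q, begin at {q0}:
  after b @ step 1: no successor for Q

trace-distinct — witness ⟨b⟩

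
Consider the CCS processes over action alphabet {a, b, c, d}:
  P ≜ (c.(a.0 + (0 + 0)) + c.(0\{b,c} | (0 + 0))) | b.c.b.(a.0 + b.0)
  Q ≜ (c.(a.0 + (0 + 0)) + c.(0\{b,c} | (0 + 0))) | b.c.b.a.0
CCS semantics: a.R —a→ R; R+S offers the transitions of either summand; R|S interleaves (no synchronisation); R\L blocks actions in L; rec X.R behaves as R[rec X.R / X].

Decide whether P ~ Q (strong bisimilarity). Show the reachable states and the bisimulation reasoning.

LTS(P): 20 reachable states
  s0 = (c.(a.0 + (0 + 0)) + c.(0\{b,c} | (0 + 0))) | b.c.b.(a.0 + b.0) | ··b··> s1, ··c··> s2, ··c··> s3
  s1 = (c.(a.0 + (0 + 0)) + c.(0\{b,c} | (0 + 0))) | c.b.(a.0 + b.0) | ··c··> s4, ··c··> s5, ··c··> s6
  s2 = (a.0 + (0 + 0)) | b.c.b.(a.0 + b.0) | ··a··> s7, ··b··> s4
  s3 = 0\{b,c} | (0 + 0) | b.c.b.(a.0 + b.0) | ··b··> s6
  s4 = (a.0 + (0 + 0)) | c.b.(a.0 + b.0) | ··a··> s8, ··c··> s9
  s5 = (c.(a.0 + (0 + 0)) + c.(0\{b,c} | (0 + 0))) | b.(a.0 + b.0) | ··b··> s10, ··c··> s11, ··c··> s9
  s6 = 0\{b,c} | (0 + 0) | c.b.(a.0 + b.0) | ··c··> s11
  s7 = 0 | b.c.b.(a.0 + b.0) | ··b··> s8
  s8 = 0 | c.b.(a.0 + b.0) | ··c··> s12
  s9 = (a.0 + (0 + 0)) | b.(a.0 + b.0) | ··a··> s12, ··b··> s13
  s10 = (c.(a.0 + (0 + 0)) + c.(0\{b,c} | (0 + 0))) | (a.0 + b.0) | ··a··> s14, ··b··> s14, ··c··> s13, ··c··> s15
  s11 = 0\{b,c} | (0 + 0) | b.(a.0 + b.0) | ··b··> s15
  s12 = 0 | b.(a.0 + b.0) | ··b··> s16
  s13 = (a.0 + (0 + 0)) | (a.0 + b.0) | ··a··> s16, ··a··> s17, ··b··> s17
  s14 = (c.(a.0 + (0 + 0)) + c.(0\{b,c} | (0 + 0))) | 0 | ··c··> s17, ··c··> s18
  s15 = 0\{b,c} | (0 + 0) | (a.0 + b.0) | ··a··> s18, ··b··> s18
  s16 = 0 | (a.0 + b.0) | ··a··> s19, ··b··> s19
  s17 = (a.0 + (0 + 0)) | 0 | ··a··> s19
  s18 = 0\{b,c} | (0 + 0) | 0 | ·
  s19 = 0 | 0 | ·
LTS(Q): 20 reachable states
  t0 = (c.(a.0 + (0 + 0)) + c.(0\{b,c} | (0 + 0))) | b.c.b.a.0 | ··b··> t1, ··c··> t2, ··c··> t3
  t1 = (c.(a.0 + (0 + 0)) + c.(0\{b,c} | (0 + 0))) | c.b.a.0 | ··c··> t4, ··c··> t5, ··c··> t6
  t2 = (a.0 + (0 + 0)) | b.c.b.a.0 | ··a··> t7, ··b··> t4
  t3 = 0\{b,c} | (0 + 0) | b.c.b.a.0 | ··b··> t6
  t4 = (a.0 + (0 + 0)) | c.b.a.0 | ··a··> t8, ··c··> t9
  t5 = (c.(a.0 + (0 + 0)) + c.(0\{b,c} | (0 + 0))) | b.a.0 | ··b··> t10, ··c··> t11, ··c··> t9
  t6 = 0\{b,c} | (0 + 0) | c.b.a.0 | ··c··> t11
  t7 = 0 | b.c.b.a.0 | ··b··> t8
  t8 = 0 | c.b.a.0 | ··c··> t12
  t9 = (a.0 + (0 + 0)) | b.a.0 | ··a··> t12, ··b··> t13
  t10 = (c.(a.0 + (0 + 0)) + c.(0\{b,c} | (0 + 0))) | a.0 | ··a··> t14, ··c··> t13, ··c··> t15
  t11 = 0\{b,c} | (0 + 0) | b.a.0 | ··b··> t15
  t12 = 0 | b.a.0 | ··b··> t16
  t13 = (a.0 + (0 + 0)) | a.0 | ··a··> t16, ··a··> t17
  t14 = (c.(a.0 + (0 + 0)) + c.(0\{b,c} | (0 + 0))) | 0 | ··c··> t17, ··c··> t18
  t15 = 0\{b,c} | (0 + 0) | a.0 | ··a··> t18
  t16 = 0 | a.0 | ··a··> t19
  t17 = (a.0 + (0 + 0)) | 0 | ··a··> t19
  t18 = 0\{b,c} | (0 + 0) | 0 | ·
  t19 = 0 | 0 | ·
Bisimilarity quotient blocks:
  B0 = {s0}
  B1 = {s2}
  B2 = {s3, s7}
  B3 = {s6, s8}
  B4 = {s11, s12}
  B5 = {s15, s16}
  B6 = {s18, s19, t18, t19}
  B7 = {s4}
  B8 = {s9}
  B9 = {s13}
  B10 = {s17, t15, t16, t17}
  B11 = {s1}
  B12 = {s5}
  B13 = {s10}
  B14 = {s14, t14}
  B15 = {t0}
  B16 = {t1}
  B17 = {t4}
  B18 = {t6, t8}
  B19 = {t11, t12}
  B20 = {t9}
  B21 = {t13}
  B22 = {t5}
  B23 = {t10}
  B24 = {t3, t7}
  B25 = {t2}
s0 ∈ B0, t0 ∈ B15 → different blocks

not bisimilar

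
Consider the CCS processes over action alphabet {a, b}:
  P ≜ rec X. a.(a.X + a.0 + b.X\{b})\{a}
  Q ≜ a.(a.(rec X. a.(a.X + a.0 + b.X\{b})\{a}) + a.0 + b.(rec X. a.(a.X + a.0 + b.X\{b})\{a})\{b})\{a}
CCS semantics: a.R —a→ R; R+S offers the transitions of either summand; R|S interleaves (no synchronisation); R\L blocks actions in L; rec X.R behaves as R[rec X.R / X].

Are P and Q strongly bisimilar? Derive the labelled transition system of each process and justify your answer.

YES

LTS(P): 3 reachable states
  p0 = rec X. a.(a.X + a.0 + b.X\{b})\{a} → --a--▸ p1
  p1 = (a.(rec X. a.(a.X + a.0 + b.X\{b})\{a}) + a.0 + b.(rec X. a.(a.X + a.0 + b.X\{b})\{a})\{b})\{a} → --b--▸ p2
  p2 = (rec X. a.(a.X + a.0 + b.X\{b})\{a})\{b}\{a} → deadlocked
LTS(Q): 3 reachable states
  q0 = a.(a.(rec X. a.(a.X + a.0 + b.X\{b})\{a}) + a.0 + b.(rec X. a.(a.X + a.0 + b.X\{b})\{a})\{b})\{a} → --a--▸ q1
  q1 = (a.(rec X. a.(a.X + a.0 + b.X\{b})\{a}) + a.0 + b.(rec X. a.(a.X + a.0 + b.X\{b})\{a})\{b})\{a} → --b--▸ q2
  q2 = (rec X. a.(a.X + a.0 + b.X\{b})\{a})\{b}\{a} → deadlocked
Coarsest stable partition (strong bisimilarity classes):
  B0 = {p0, q0}
  B1 = {p1, q1}
  B2 = {p2, q2}
p0 ∈ B0, q0 ∈ B0 → same block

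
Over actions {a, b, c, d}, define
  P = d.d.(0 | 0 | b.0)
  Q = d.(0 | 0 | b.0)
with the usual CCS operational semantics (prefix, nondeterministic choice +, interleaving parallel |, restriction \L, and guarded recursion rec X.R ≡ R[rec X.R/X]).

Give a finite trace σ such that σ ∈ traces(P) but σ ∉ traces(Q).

LTS(P): 4 reachable states
  p0 = d.d.(0 | 0 | b.0) :: ··d··> p1
  p1 = d.(0 | 0 | b.0) :: ··d··> p2
  p2 = 0 | 0 | b.0 :: ··b··> p3
  p3 = 0 | 0 | 0 :: ·
LTS(Q): 3 reachable states
  q0 = d.(0 | 0 | b.0) :: ··d··> q1
  q1 = 0 | 0 | b.0 :: ··b··> q2
  q2 = 0 | 0 | 0 :: ·
Trace ⟨dd⟩ through P, begin at {p0}:
  step 1 (d): {p1}
  step 2 (d): {p2}
  ✓ P
Trace ⟨dd⟩ through Q, begin at {q0}:
  step 1 (d): {q1}
  step 2 (d): ∅ (Q stuck)

dd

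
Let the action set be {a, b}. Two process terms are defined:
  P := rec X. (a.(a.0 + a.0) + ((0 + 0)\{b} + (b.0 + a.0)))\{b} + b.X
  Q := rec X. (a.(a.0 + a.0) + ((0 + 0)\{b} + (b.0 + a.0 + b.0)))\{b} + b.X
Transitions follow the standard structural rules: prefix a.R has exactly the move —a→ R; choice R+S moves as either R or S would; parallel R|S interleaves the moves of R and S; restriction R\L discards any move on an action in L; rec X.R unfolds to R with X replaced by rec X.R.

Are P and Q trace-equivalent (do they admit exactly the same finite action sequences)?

LTS(P): 3 reachable states
  s0 = rec X. (a.(a.0 + a.0) + ((0 + 0)\{b} + (b.0 + a.0)))\{b} + b.X → -a-> s1, -a-> s2, -b-> s0
  s1 = (a.0 + a.0)\{b} → -a-> s2
  s2 = 0\{b} → (no moves)
LTS(Q): 3 reachable states
  t0 = rec X. (a.(a.0 + a.0) + ((0 + 0)\{b} + (b.0 + a.0 + b.0)))\{b} + b.X → -a-> t1, -a-> t2, -b-> t0
  t1 = (a.0 + a.0)\{b} → -a-> t2
  t2 = 0\{b} → (no moves)
Bisimilarity quotient blocks:
  B0 = {s0, t0}
  B1 = {s1, t1}
  B2 = {s2, t2}
s0 ∈ B0, t0 ∈ B0 → same block
Bisimilar ⇒ trace-equivalent.

traces(P) = traces(Q)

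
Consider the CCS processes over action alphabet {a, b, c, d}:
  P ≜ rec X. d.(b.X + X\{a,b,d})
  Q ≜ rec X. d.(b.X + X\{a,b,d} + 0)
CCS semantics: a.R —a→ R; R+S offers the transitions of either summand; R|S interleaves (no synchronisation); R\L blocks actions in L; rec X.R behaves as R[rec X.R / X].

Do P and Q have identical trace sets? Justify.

Reachable graph of P (2 states):
  p0 = rec X. d.(b.X + X\{a,b,d}) :: —d→ p1
  p1 = b.(rec X. d.(b.X + X\{a,b,d})) + (rec X. d.(b.X + X\{a,b,d}))\{a,b,d} :: —b→ p0
Reachable graph of Q (2 states):
  q0 = rec X. d.(b.X + X\{a,b,d} + 0) :: —d→ q1
  q1 = b.(rec X. d.(b.X + X\{a,b,d} + 0)) + (rec X. d.(b.X + X\{a,b,d} + 0))\{a,b,d} + 0 :: —b→ q0
Bisimilarity quotient blocks:
  B0 = {p0, q0}
  B1 = {p1, q1}
p0 ∈ B0, q0 ∈ B0 → same block
Bisimilar ⇒ trace-equivalent.

traces(P) = traces(Q)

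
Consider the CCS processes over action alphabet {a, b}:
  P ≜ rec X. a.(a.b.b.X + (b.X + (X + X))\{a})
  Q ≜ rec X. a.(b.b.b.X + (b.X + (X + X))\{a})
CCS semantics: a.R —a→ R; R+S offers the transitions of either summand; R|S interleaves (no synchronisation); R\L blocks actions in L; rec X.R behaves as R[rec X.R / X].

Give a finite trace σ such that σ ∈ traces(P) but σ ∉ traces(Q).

LTS(P): 5 reachable states
  u0 = rec X. a.(a.b.b.X + (b.X + (X + X))\{a}) ⊢ ··a··> u1
  u1 = a.b.b.(rec X. a.(a.b.b.X + (b.X + (X + X))\{a})) + (b.(rec X. a.(a.b.b.X + (b.X + (X + X))\{a})) + ((rec X. a.(a.b.b.X + (b.X + (X + X))\{a})) + (rec X. a.(a.b.b.X + (b.X + (X + X))\{a}))))\{a} ⊢ ··a··> u2, ··b··> u3
  u2 = b.b.(rec X. a.(a.b.b.X + (b.X + (X + X))\{a})) ⊢ ··b··> u4
  u3 = (rec X. a.(a.b.b.X + (b.X + (X + X))\{a}))\{a} ⊢ deadlocked
  u4 = b.(rec X. a.(a.b.b.X + (b.X + (X + X))\{a})) ⊢ ··b··> u0
LTS(Q): 5 reachable states
  v0 = rec X. a.(b.b.b.X + (b.X + (X + X))\{a}) ⊢ ··a··> v1
  v1 = b.b.b.(rec X. a.(b.b.b.X + (b.X + (X + X))\{a})) + (b.(rec X. a.(b.b.b.X + (b.X + (X + X))\{a})) + ((rec X. a.(b.b.b.X + (b.X + (X + X))\{a})) + (rec X. a.(b.b.b.X + (b.X + (X + X))\{a}))))\{a} ⊢ ··b··> v2, ··b··> v3
  v2 = (rec X. a.(b.b.b.X + (b.X + (X + X))\{a}))\{a} ⊢ deadlocked
  v3 = b.b.(rec X. a.(b.b.b.X + (b.X + (X + X))\{a})) ⊢ ··b··> v4
  v4 = b.(rec X. a.(b.b.b.X + (b.X + (X + X))\{a})) ⊢ ··b··> v0
Executing aa from P (initial set {u0}):
  step 1 (a): {u1}
  step 2 (a): {u2}
  — P admits the full trace.
Executing aa from Q (initial set {v0}):
  step 1 (a): {v1}
  step 2 (a): no successor for Q

aa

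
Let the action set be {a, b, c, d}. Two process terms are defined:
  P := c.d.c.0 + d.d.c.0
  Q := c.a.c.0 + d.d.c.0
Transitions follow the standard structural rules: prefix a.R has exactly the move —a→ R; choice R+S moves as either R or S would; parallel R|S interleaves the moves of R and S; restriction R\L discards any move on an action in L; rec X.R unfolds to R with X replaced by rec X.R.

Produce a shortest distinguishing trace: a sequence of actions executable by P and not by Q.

Reachable graph of P (4 states):
  m0 = c.d.c.0 + d.d.c.0 has moves —c→ m1, —d→ m1
  m1 = d.c.0 has moves —d→ m2
  m2 = c.0 has moves —c→ m3
  m3 = 0 has moves (no moves)
Reachable graph of Q (5 states):
  n0 = c.a.c.0 + d.d.c.0 has moves —c→ n1, —d→ n2
  n1 = a.c.0 has moves —a→ n3
  n2 = d.c.0 has moves —d→ n3
  n3 = c.0 has moves —c→ n4
  n4 = 0 has moves (no moves)
Executing cd from P (initial set {m0}):
  step 1 (c): {m1}
  step 2 (d): {m2}
  P completes σ.
Executing cd from Q (initial set {n0}):
  step 1 (c): {n1}
  step 2 (d): no successor for Q

cd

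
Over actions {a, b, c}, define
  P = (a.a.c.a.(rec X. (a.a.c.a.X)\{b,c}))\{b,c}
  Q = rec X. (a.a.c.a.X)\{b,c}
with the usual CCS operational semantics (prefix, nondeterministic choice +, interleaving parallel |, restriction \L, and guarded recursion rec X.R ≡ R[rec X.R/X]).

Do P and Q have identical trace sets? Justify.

P's transition system — 3 states:
  u0 = (a.a.c.a.(rec X. (a.a.c.a.X)\{b,c}))\{b,c} ⊢ —a→ u1
  u1 = (a.c.a.(rec X. (a.a.c.a.X)\{b,c}))\{b,c} ⊢ —a→ u2
  u2 = (c.a.(rec X. (a.a.c.a.X)\{b,c}))\{b,c} ⊢ (no moves)
Q's transition system — 3 states:
  v0 = rec X. (a.a.c.a.X)\{b,c} ⊢ —a→ v1
  v1 = (a.c.a.(rec X. (a.a.c.a.X)\{b,c}))\{b,c} ⊢ —a→ v2
  v2 = (c.a.(rec X. (a.a.c.a.X)\{b,c}))\{b,c} ⊢ (no moves)
Bisimilarity quotient blocks:
  B0 = {u0, v0}
  B1 = {u1, v1}
  B2 = {u2, v2}
u0 ∈ B0, v0 ∈ B0 → same block
Bisimilar ⇒ trace-equivalent.

YES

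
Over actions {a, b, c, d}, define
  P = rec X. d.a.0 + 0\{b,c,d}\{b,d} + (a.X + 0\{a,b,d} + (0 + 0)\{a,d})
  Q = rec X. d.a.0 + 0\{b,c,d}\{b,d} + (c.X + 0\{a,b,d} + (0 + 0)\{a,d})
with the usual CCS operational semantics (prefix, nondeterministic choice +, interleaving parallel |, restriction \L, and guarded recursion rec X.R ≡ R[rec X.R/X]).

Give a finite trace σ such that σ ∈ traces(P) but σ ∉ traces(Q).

a

Reachable graph of P (3 states):
  p0 = rec X. d.a.0 + 0\{b,c,d}\{b,d} + (a.X + 0\{a,b,d} + (0 + 0)\{a,d}) :: =a=> p0, =d=> p1
  p1 = a.0 :: =a=> p2
  p2 = 0 :: ∅
Reachable graph of Q (3 states):
  q0 = rec X. d.a.0 + 0\{b,c,d}\{b,d} + (c.X + 0\{a,b,d} + (0 + 0)\{a,d}) :: =c=> q0, =d=> q1
  q1 = a.0 :: =a=> q2
  q2 = 0 :: ∅
Run σ = ⟨a⟩ on P: start {p0}
  step 1 (a): {p0}
  ✓ P
Run σ = ⟨a⟩ on Q: start {q0}
  step 1 (a): ∅ (Q stuck)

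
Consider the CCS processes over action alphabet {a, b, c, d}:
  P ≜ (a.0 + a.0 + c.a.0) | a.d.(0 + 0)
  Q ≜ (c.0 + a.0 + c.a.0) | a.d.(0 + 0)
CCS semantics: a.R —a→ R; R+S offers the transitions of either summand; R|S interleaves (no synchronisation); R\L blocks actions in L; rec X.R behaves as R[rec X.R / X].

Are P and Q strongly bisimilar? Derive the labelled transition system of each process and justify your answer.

P ≁ Q

Reachable graph of P (9 states):
  p0 = (a.0 + a.0 + c.a.0) | a.d.(0 + 0) :: -a-> p1, -a-> p2, -c-> p3
  p1 = (a.0 + a.0 + c.a.0) | d.(0 + 0) :: -a-> p4, -c-> p5, -d-> p6
  p2 = 0 | a.d.(0 + 0) :: -a-> p4
  p3 = a.0 | a.d.(0 + 0) :: -a-> p2, -a-> p5
  p4 = 0 | d.(0 + 0) :: -d-> p7
  p5 = a.0 | d.(0 + 0) :: -a-> p4, -d-> p8
  p6 = (a.0 + a.0 + c.a.0) | (0 + 0) :: -a-> p7, -c-> p8
  p7 = 0 | (0 + 0) :: ∅
  p8 = a.0 | (0 + 0) :: -a-> p7
Reachable graph of Q (9 states):
  q0 = (c.0 + a.0 + c.a.0) | a.d.(0 + 0) :: -a-> q1, -a-> q2, -c-> q2, -c-> q3
  q1 = (c.0 + a.0 + c.a.0) | d.(0 + 0) :: -a-> q4, -c-> q4, -c-> q5, -d-> q6
  q2 = 0 | a.d.(0 + 0) :: -a-> q4
  q3 = a.0 | a.d.(0 + 0) :: -a-> q2, -a-> q5
  q4 = 0 | d.(0 + 0) :: -d-> q7
  q5 = a.0 | d.(0 + 0) :: -a-> q4, -d-> q8
  q6 = (c.0 + a.0 + c.a.0) | (0 + 0) :: -a-> q7, -c-> q7, -c-> q8
  q7 = 0 | (0 + 0) :: ∅
  q8 = a.0 | (0 + 0) :: -a-> q7
Coarsest stable partition (strong bisimilarity classes):
  B0 = {p0}
  B1 = {p3, q3}
  B2 = {p5, q5}
  B3 = {p4, q4}
  B4 = {p7, q7}
  B5 = {p8, q8}
  B6 = {p2, q2}
  B7 = {p1}
  B8 = {p6}
  B9 = {q0}
  B10 = {q1}
  B11 = {q6}
p0 ∈ B0, q0 ∈ B9 → different blocks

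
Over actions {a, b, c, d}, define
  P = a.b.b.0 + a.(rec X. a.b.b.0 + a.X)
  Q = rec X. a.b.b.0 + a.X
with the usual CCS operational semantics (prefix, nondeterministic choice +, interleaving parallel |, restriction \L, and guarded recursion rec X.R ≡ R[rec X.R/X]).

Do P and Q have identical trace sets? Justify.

YES

P's transition system — 5 states:
  u0 = a.b.b.0 + a.(rec X. a.b.b.0 + a.X) → —a→ u1, —a→ u2
  u1 = b.b.0 → —b→ u3
  u2 = rec X. a.b.b.0 + a.X → —a→ u1, —a→ u2
  u3 = b.0 → —b→ u4
  u4 = 0 → deadlocked
Q's transition system — 4 states:
  v0 = rec X. a.b.b.0 + a.X → —a→ v0, —a→ v1
  v1 = b.b.0 → —b→ v2
  v2 = b.0 → —b→ v3
  v3 = 0 → deadlocked
Partition-refinement fixed point:
  B0 = {u0, u2, v0}
  B1 = {u1, v1}
  B2 = {u3, v2}
  B3 = {u4, v3}
u0 ∈ B0, v0 ∈ B0 → same block
Bisimilar ⇒ trace-equivalent.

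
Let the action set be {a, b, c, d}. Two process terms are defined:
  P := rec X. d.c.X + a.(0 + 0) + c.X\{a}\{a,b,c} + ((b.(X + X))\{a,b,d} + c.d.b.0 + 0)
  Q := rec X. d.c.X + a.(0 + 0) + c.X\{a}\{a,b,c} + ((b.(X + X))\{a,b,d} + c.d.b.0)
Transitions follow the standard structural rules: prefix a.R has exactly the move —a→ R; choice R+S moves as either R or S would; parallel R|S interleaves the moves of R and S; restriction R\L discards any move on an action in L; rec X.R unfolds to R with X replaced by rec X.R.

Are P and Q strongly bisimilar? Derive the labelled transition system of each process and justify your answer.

YES

LTS(P): 8 reachable states
  s0 = rec X. d.c.X + a.(0 + 0) + c.X\{a}\{a,b,c} + ((b.(X + X))\{a,b,d} + c.d.b.0 + 0) → —a→ s1, —c→ s2, —c→ s3, —d→ s4
  s1 = 0 + 0 → (no moves)
  s2 = (rec X. d.c.X + a.(0 + 0) + c.X\{a}\{a,b,c} + ((b.(X + X))\{a,b,d} + c.d.b.0 + 0))\{a}\{a,b,c} → —d→ s5
  s3 = d.b.0 → —d→ s6
  s4 = c.(rec X. d.c.X + a.(0 + 0) + c.X\{a}\{a,b,c} + ((b.(X + X))\{a,b,d} + c.d.b.0 + 0)) → —c→ s0
  s5 = (c.(rec X. d.c.X + a.(0 + 0) + c.X\{a}\{a,b,c} + ((b.(X + X))\{a,b,d} + c.d.b.0 + 0)))\{a}\{a,b,c} → (no moves)
  s6 = b.0 → —b→ s7
  s7 = 0 → (no moves)
LTS(Q): 8 reachable states
  t0 = rec X. d.c.X + a.(0 + 0) + c.X\{a}\{a,b,c} + ((b.(X + X))\{a,b,d} + c.d.b.0) → —a→ t1, —c→ t2, —c→ t3, —d→ t4
  t1 = 0 + 0 → (no moves)
  t2 = (rec X. d.c.X + a.(0 + 0) + c.X\{a}\{a,b,c} + ((b.(X + X))\{a,b,d} + c.d.b.0))\{a}\{a,b,c} → —d→ t5
  t3 = d.b.0 → —d→ t6
  t4 = c.(rec X. d.c.X + a.(0 + 0) + c.X\{a}\{a,b,c} + ((b.(X + X))\{a,b,d} + c.d.b.0)) → —c→ t0
  t5 = (c.(rec X. d.c.X + a.(0 + 0) + c.X\{a}\{a,b,c} + ((b.(X + X))\{a,b,d} + c.d.b.0)))\{a}\{a,b,c} → (no moves)
  t6 = b.0 → —b→ t7
  t7 = 0 → (no moves)
Coarsest stable partition (strong bisimilarity classes):
  B0 = {s0, t0}
  B1 = {s1, s5, s7, t1, t5, t7}
  B2 = {s3, t3}
  B3 = {s6, t6}
  B4 = {s2, t2}
  B5 = {s4, t4}
s0 ∈ B0, t0 ∈ B0 → same block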